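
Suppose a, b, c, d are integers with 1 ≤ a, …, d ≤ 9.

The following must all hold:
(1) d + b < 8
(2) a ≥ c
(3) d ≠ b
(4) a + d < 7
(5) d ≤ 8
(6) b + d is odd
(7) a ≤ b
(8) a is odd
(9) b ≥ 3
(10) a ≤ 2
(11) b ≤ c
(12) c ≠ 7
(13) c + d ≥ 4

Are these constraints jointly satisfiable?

Unsatisfiable

From constraints 9 and 11: c ≥ b and b ≥ 3, so c ≥ 3. From constraints 2 and 10: c ≤ a and a ≤ 2, so c ≤ 2. But 2 < 3, so no value of c works.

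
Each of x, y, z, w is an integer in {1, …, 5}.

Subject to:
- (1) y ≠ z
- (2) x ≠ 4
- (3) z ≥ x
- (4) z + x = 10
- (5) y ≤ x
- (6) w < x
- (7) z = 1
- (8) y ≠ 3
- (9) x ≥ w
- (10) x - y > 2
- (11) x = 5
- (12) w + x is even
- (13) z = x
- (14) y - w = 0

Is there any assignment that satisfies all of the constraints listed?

Constraint 7 fixes z = 1 and constraint 11 fixes x = 5, but constraint 13 requires z = x. Since 1 ≠ 5, contradiction.

Unsatisfiable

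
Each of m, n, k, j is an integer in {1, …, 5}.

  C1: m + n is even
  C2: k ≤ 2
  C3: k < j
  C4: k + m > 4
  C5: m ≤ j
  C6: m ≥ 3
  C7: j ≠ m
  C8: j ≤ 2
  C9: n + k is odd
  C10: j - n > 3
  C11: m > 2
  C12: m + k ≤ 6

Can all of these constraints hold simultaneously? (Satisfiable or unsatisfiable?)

Unsatisfiable

From constraint 11: m ≥ 3. From constraints 5 and 8: m ≤ j and j ≤ 2, so m ≤ 2. But 2 < 3, so no value of m works.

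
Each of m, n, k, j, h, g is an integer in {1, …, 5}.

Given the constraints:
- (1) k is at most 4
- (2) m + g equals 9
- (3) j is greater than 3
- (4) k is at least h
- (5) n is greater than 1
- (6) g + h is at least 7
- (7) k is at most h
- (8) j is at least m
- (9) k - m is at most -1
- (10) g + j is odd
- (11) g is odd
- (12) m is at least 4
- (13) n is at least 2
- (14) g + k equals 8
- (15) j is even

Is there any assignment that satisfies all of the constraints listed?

One satisfying assignment is m = 4, n = 2, k = 3, j = 4, h = 3, g = 5.
For the less obvious constraints — constraint 2: m + g = 9; constraint 6: g + h = 8 — and the others hold by inspection.

Satisfiable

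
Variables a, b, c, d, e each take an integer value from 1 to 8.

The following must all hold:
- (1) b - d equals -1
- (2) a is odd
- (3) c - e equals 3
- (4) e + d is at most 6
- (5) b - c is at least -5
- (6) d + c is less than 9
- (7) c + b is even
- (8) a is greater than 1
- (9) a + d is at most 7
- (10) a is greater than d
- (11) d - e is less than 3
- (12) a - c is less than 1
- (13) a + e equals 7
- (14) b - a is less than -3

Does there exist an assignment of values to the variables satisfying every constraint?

Try a = 5, b = 1, c = 5, d = 2, e = 2.
Check constraint 1: b - d = -1; constraint 3: c - e = 3; constraint 4: e + d = 4. The remaining constraints are straightforward to verify.

Satisfiable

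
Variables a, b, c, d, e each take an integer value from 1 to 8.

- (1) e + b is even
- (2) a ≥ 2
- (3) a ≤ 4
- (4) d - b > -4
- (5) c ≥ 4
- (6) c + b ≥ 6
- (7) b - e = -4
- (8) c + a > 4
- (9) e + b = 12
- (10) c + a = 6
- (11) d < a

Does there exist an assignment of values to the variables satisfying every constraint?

Satisfiable

The assignment a = 2, b = 4, c = 4, d = 1, e = 8 works:
  constraint 4 holds since d - b = -3.
  constraint 6 holds since c + b = 8.
  constraint 7 holds since b - e = -4.
The rest check out directly.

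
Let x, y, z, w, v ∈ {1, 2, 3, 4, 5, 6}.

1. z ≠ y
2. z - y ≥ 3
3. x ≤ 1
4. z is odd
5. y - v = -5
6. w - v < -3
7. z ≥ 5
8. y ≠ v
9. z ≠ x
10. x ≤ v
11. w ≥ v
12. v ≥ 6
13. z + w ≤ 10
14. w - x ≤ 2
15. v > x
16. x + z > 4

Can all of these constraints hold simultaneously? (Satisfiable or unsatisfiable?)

Unsatisfiable

From constraint 7: z ≥ 5. From constraints 11 and 12: w ≥ v ≥ 6. Hence z + w ≥ 11. But constraint 13 requires z + w ≤ 10, and 10 < 11. Contradiction.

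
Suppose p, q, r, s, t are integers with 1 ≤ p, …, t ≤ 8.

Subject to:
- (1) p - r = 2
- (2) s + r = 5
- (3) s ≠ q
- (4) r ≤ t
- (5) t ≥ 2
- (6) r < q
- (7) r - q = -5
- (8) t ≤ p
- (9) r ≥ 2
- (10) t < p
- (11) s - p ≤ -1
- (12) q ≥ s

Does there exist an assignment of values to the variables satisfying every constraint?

Take p = 5, q = 8, r = 3, s = 2, t = 4. Then constraint 1: p - r = 2; constraint 2: s + r = 5; constraint 7: r - q = -5, and every other listed constraint is also met.

Satisfiable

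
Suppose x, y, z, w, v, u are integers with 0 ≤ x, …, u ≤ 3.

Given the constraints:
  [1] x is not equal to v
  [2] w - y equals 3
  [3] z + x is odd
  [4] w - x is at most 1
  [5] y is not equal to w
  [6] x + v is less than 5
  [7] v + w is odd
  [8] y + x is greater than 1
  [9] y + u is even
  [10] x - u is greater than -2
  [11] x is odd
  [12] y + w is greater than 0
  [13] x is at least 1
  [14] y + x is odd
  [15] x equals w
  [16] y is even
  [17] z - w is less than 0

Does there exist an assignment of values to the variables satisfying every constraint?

One satisfying assignment is x = 3, y = 0, z = 0, w = 3, v = 0, u = 2.
For the less obvious constraints — constraint 2: w - y = 3; constraint 4: w - x = 0; constraint 6: x + v = 3 — and the others hold by inspection.

Satisfiable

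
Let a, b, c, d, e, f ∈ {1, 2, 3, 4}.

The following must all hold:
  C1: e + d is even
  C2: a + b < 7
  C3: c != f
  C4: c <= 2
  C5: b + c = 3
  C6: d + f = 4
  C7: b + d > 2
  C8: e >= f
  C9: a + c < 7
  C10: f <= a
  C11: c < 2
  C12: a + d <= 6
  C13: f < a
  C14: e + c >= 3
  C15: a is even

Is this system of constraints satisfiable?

Satisfiable

Setting (a, b, c, d, e, f) = (4, 2, 1, 1, 3, 3) satisfies everything: constraint 2: a + b = 6; constraint 5: b + c = 3; constraint 6: d + f = 4, and the others follow.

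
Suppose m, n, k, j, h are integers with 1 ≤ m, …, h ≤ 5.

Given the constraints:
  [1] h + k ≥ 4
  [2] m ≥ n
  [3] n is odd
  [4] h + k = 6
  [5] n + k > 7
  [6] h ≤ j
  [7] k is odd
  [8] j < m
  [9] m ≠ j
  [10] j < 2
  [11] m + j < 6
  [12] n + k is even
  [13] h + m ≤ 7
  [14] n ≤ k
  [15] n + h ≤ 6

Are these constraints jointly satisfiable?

Try m = 3, n = 3, k = 5, j = 1, h = 1.
Check constraint 1: h + k = 6; constraint 4: h + k = 6. The remaining constraints are straightforward to verify.

Satisfiable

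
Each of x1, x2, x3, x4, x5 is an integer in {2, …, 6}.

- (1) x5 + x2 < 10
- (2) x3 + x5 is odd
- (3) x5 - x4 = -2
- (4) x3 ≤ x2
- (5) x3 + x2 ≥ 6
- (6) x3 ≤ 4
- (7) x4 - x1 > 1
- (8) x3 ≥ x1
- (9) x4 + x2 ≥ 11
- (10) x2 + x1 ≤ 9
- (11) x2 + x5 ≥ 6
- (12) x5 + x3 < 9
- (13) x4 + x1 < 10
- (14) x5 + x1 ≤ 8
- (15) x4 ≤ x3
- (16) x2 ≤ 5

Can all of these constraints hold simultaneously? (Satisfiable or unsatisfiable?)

From constraints 6 and 15: x4 ≤ x3 ≤ 4. From constraint 16: x2 ≤ 5. Hence x4 + x2 ≤ 9. But constraint 9 requires x4 + x2 ≥ 11, and 11 > 9. Contradiction.

Unsatisfiable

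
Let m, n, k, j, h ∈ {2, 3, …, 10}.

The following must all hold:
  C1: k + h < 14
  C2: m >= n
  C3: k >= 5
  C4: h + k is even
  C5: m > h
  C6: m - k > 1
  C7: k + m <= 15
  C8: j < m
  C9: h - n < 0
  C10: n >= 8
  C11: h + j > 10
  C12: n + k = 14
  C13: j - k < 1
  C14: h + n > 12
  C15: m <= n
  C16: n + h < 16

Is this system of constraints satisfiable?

Satisfiable

Try m = 8, n = 8, k = 6, j = 5, h = 6.
Check constraint 1: k + h = 12; constraint 6: m - k = 2. The remaining constraints are straightforward to verify.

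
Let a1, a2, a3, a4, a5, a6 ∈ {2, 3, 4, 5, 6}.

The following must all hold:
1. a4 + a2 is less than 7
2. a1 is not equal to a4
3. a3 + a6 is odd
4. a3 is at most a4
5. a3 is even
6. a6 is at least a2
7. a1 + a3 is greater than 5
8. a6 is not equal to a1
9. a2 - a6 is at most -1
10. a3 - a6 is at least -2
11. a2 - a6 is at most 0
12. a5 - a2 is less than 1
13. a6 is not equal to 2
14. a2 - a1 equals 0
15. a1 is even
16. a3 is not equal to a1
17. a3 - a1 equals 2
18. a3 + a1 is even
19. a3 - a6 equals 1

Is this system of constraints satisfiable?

Satisfiable

Setting (a1, a2, a3, a4, a5, a6) = (2, 2, 4, 4, 2, 3) satisfies everything: constraint 1: a4 + a2 = 6; constraint 7: a1 + a3 = 6; constraint 9: a2 - a6 = -1, and the others follow.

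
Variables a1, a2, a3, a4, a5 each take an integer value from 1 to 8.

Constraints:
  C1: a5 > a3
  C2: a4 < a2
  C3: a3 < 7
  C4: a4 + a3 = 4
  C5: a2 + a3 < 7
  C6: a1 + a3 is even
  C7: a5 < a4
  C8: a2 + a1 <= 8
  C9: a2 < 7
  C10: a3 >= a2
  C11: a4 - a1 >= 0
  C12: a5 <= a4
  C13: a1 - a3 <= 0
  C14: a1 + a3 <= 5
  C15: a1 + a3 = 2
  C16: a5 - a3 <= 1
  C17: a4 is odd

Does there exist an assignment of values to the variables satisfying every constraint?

Unsatisfiable

Constraints 1, 2, 7, and 10 give a5 < a4, a4 < a2, a2 ≤ a3, a3 < a5. Chaining: a5 < a4 < a2 ≤ a3 < a5, which forces a5 < a5 — impossible.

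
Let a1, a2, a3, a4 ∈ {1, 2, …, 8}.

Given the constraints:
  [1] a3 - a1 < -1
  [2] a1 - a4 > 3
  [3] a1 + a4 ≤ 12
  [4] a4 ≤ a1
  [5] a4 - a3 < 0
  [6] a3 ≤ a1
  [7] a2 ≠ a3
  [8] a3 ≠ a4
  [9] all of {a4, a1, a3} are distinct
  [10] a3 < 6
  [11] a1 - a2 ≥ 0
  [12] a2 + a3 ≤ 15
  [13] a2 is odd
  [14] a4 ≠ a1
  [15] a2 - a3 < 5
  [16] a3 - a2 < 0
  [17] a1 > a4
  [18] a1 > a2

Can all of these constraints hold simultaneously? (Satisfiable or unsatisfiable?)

The assignment a1 = 8, a2 = 7, a3 = 5, a4 = 2 works:
  constraint 1 holds since a3 - a1 = -3.
  constraint 2 holds since a1 - a4 = 6.
  constraint 3 holds since a1 + a4 = 10.
The rest check out directly.

Satisfiable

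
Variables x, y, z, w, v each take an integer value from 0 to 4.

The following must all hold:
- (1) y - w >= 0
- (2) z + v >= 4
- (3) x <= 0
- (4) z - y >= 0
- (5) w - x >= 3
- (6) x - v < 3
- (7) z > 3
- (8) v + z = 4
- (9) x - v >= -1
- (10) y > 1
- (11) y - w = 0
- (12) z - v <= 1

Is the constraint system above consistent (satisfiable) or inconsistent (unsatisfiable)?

Unsatisfiable

Constraints 1, 4, 5, 9, and 12 give y − w ≥ 0, w − x ≥ 3, x − v ≥ -1, v − z ≥ -1, z − y ≥ 0.
Adding all 5 inequalities: the left sides telescope to 0, and the right sides sum to 0 + 3 + (-1) + (-1) + 0 = 1. So 0 ≥ 1, which is false.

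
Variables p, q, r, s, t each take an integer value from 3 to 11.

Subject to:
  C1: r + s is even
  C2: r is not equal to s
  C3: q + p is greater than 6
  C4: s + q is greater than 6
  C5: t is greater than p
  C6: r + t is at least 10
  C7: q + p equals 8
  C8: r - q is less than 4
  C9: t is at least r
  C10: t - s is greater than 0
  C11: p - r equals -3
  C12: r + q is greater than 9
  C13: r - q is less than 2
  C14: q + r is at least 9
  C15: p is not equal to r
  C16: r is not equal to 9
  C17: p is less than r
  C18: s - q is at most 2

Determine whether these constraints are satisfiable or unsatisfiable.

Satisfiable

Setting (p, q, r, s, t) = (3, 5, 6, 4, 6) satisfies everything: constraint 3: q + p = 8; constraint 4: s + q = 9, and the others follow.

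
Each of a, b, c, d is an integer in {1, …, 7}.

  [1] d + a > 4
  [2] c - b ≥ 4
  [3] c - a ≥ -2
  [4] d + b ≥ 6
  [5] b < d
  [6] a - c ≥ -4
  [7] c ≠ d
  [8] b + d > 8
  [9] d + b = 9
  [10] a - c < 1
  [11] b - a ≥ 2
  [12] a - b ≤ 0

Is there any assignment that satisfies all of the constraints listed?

Unsatisfiable

Constraints 2, 6, and 11 give b − a ≥ 2, a − c ≥ -4, c − b ≥ 4.
Adding all 3 inequalities: the left sides telescope to 0, and the right sides sum to 2 + (-4) + 4 = 2. So 0 ≥ 2, which is false.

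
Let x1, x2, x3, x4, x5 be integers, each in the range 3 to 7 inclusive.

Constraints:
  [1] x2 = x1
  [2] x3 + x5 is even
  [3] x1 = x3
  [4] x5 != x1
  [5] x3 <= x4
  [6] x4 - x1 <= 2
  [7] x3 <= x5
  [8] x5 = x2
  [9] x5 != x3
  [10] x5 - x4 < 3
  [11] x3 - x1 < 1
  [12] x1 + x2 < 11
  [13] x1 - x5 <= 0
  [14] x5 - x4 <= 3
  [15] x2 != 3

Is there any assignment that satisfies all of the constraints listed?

Unsatisfiable

From constraints 1, 3, and 8, x5 = x2 = x1 = x3, so x5 = x3. But constraint 9 says x5 ≠ x3. Contradiction.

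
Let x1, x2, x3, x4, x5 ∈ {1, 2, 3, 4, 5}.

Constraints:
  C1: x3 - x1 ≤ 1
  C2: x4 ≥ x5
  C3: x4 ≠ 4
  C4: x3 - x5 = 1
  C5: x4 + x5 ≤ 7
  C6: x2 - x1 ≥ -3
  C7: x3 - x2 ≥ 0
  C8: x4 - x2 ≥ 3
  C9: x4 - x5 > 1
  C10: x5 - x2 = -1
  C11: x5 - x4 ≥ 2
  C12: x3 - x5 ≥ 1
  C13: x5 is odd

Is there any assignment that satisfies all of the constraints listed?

Unsatisfiable

Constraints 1, 6, 8, 11, and 12 give x2 − x1 ≥ -3, x1 − x3 ≥ -1, x3 − x5 ≥ 1, x5 − x4 ≥ 2, x4 − x2 ≥ 3.
Adding all 5 inequalities: the left sides telescope to 0, and the right sides sum to (-3) + (-1) + 1 + 2 + 3 = 2. So 0 ≥ 2, which is false.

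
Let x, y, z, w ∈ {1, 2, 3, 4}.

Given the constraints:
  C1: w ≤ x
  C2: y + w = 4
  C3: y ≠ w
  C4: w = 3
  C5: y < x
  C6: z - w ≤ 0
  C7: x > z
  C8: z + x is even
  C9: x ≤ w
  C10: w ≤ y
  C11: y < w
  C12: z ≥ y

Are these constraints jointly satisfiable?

Unsatisfiable

Constraints 7, 9, 10, and 12 give x ≤ w, w ≤ y, y ≤ z, z < x. Chaining: x ≤ w ≤ y ≤ z < x, which forces x < x — impossible.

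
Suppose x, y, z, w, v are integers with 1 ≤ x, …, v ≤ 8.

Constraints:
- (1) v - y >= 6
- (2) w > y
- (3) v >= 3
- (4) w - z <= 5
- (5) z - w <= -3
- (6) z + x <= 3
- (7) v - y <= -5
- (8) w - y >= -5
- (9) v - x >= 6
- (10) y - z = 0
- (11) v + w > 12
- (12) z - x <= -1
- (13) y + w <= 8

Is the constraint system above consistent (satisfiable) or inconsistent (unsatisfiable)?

Unsatisfiable

Constraints 4, 7, 8, 9, and 12 give v − x ≥ 6, x − z ≥ 1, z − w ≥ -5, w − y ≥ -5, y − v ≥ 5.
Adding all 5 inequalities: the left sides telescope to 0, and the right sides sum to 6 + 1 + (-5) + (-5) + 5 = 2. So 0 ≥ 2, which is false.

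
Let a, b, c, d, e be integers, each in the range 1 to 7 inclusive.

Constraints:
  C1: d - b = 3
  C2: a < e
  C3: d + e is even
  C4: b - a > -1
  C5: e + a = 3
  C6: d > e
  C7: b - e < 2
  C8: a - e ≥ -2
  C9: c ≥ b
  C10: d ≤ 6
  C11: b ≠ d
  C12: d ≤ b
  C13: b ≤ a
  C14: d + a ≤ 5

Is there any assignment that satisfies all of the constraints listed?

Constraints 2, 6, 12, and 13 give b ≤ a, a < e, e < d, d ≤ b. Chaining: b ≤ a < e < d ≤ b, which forces b < b — impossible.

Unsatisfiable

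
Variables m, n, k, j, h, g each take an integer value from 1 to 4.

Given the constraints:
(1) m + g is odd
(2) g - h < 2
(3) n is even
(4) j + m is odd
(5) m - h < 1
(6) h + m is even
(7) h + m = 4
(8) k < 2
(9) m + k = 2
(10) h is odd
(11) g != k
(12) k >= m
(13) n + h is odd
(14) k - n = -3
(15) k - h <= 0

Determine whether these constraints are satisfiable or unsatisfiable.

Satisfiable

One satisfying assignment is m = 1, n = 4, k = 1, j = 4, h = 3, g = 4.
For the less obvious constraints — constraint 2: g - h = 1; constraint 5: m - h = -2; constraint 7: h + m = 4 — and the others hold by inspection.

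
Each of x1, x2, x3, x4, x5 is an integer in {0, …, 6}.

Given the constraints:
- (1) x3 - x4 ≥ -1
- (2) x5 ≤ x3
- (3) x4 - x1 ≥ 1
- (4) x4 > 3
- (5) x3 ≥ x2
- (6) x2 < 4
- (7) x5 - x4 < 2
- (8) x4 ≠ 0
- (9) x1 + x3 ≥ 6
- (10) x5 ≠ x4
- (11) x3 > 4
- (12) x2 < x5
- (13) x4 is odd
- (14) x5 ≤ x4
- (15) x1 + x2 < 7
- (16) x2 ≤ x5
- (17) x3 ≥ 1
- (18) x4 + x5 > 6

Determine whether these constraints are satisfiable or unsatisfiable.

Try x1 = 2, x2 = 3, x3 = 5, x4 = 5, x5 = 4.
Check constraint 1: x3 - x4 = 0; constraint 3: x4 - x1 = 3. The remaining constraints are straightforward to verify.

Satisfiable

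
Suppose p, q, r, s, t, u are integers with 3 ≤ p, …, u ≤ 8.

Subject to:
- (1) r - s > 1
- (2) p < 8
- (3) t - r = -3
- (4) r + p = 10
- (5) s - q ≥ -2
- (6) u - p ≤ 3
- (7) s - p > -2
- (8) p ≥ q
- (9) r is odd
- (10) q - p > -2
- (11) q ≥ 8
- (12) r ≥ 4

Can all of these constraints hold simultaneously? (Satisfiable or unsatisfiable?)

Unsatisfiable

From constraint 12: r ≥ 4. From constraints 8 and 11: p ≥ q ≥ 8. Hence r + p ≥ 12. But constraint 4 requires r + p = 10, and 10 < 12. Contradiction.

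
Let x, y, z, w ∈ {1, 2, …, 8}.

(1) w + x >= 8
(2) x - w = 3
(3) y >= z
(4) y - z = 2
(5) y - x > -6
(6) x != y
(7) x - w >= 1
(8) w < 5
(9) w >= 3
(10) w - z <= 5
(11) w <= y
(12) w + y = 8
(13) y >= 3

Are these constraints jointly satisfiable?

Take x = 7, y = 4, z = 2, w = 4. Then constraint 1: w + x = 11; constraint 2: x - w = 3; constraint 4: y - z = 2, and every other listed constraint is also met.

Satisfiable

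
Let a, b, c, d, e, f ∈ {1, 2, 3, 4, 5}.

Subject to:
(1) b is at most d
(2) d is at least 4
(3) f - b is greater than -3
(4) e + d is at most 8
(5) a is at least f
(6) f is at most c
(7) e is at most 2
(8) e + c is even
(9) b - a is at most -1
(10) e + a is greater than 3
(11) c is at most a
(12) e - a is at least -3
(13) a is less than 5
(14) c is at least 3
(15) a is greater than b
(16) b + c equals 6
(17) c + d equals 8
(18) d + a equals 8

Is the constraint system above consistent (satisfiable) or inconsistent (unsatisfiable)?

The assignment a = 4, b = 2, c = 4, d = 4, e = 2, f = 1 works:
  constraint 3 holds since f - b = -1.
  constraint 4 holds since e + d = 6.
The rest check out directly.

Satisfiable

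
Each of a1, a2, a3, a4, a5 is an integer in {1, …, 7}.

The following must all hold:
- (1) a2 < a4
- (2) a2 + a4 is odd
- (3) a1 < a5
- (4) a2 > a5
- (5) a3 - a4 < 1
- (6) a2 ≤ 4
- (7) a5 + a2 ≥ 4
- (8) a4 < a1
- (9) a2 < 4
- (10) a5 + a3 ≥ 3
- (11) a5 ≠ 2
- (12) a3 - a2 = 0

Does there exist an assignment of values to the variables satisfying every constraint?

Constraints 1, 3, 4, and 8 give a2 < a4, a4 < a1, a1 < a5, a5 < a2. Chaining: a2 < a4 < a1 < a5 < a2, which forces a2 < a2 — impossible.

Unsatisfiable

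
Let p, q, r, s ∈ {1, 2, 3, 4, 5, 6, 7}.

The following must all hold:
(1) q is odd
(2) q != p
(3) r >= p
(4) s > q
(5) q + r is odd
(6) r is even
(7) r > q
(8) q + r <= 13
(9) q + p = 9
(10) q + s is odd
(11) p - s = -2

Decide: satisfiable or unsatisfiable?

Satisfiable

Take p = 4, q = 5, r = 6, s = 6. Then constraint 8: q + r = 11; constraint 9: q + p = 9, and every other listed constraint is also met.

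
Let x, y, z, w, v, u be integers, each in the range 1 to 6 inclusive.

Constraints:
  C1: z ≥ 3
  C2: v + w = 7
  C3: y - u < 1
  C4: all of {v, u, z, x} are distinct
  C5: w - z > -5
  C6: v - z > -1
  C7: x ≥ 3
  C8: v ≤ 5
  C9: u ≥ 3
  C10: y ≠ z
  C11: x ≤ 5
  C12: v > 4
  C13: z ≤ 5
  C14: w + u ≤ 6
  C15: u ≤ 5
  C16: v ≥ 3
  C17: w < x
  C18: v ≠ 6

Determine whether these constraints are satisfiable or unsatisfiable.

Unsatisfiable

Constraints 1, 7, 8, 9, 11, 13, 15, and 16 confine each of v, u, z, x to the 3 values {3, …, 5}.
Constraint 4 requires all 4 of them to be distinct, but only 3 values are available — impossible by the pigeonhole principle.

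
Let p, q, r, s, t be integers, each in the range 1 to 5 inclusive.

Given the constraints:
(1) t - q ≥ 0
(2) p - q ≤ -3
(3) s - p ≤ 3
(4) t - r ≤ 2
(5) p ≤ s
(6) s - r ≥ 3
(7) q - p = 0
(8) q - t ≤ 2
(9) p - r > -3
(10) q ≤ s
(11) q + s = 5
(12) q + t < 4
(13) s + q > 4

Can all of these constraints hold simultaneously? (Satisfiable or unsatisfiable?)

Unsatisfiable

Constraints 1, 2, 3, 4, and 6 give p − s ≥ -3, s − r ≥ 3, r − t ≥ -2, t − q ≥ 0, q − p ≥ 3.
Adding all 5 inequalities: the left sides telescope to 0, and the right sides sum to (-3) + 3 + (-2) + 0 + 3 = 1. So 0 ≥ 1, which is false.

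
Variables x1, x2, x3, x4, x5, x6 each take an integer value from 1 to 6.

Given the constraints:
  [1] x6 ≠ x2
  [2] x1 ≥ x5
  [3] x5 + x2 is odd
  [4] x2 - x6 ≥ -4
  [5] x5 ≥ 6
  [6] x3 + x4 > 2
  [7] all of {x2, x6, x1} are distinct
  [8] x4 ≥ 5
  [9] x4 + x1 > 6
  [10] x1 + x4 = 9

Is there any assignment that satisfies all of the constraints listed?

From constraints 2 and 5: x1 ≥ x5 ≥ 6. From constraint 8: x4 ≥ 5. Hence x1 + x4 ≥ 11. But constraint 10 requires x1 + x4 = 9, and 9 < 11. Contradiction.

Unsatisfiable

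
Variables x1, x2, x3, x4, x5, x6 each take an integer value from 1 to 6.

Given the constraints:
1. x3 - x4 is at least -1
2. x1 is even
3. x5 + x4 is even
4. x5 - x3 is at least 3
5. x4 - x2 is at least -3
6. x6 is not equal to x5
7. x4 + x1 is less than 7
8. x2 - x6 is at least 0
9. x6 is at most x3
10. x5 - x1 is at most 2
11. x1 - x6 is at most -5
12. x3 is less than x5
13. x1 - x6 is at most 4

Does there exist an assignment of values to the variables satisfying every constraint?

Unsatisfiable

Constraints 1, 4, 5, 8, 10, and 11 give x1 − x5 ≥ -2, x5 − x3 ≥ 3, x3 − x4 ≥ -1, x4 − x2 ≥ -3, x2 − x6 ≥ 0, x6 − x1 ≥ 5.
Adding all 6 inequalities: the left sides telescope to 0, and the right sides sum to (-2) + 3 + (-1) + (-3) + 0 + 5 = 2. So 0 ≥ 2, which is false.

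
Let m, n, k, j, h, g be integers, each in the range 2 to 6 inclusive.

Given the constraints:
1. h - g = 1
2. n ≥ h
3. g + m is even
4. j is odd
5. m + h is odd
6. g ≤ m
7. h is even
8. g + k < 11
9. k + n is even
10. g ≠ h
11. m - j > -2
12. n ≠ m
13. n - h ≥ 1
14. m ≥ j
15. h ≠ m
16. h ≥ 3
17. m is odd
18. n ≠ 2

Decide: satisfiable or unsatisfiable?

One satisfying assignment is m = 5, n = 6, k = 6, j = 5, h = 4, g = 3.
For the less obvious constraints — constraint 1: h - g = 1; constraint 8: g + k = 9; constraint 11: m - j = 0 — and the others hold by inspection.

Satisfiable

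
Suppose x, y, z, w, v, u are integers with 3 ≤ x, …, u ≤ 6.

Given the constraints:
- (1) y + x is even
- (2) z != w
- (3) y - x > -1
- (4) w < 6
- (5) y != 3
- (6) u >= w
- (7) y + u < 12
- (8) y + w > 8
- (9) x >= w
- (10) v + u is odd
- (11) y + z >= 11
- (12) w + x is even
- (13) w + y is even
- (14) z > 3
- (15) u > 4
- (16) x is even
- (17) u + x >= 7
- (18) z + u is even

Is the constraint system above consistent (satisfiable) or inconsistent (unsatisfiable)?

The assignment x = 4, y = 6, z = 5, w = 4, v = 4, u = 5 works:
  constraint 3 holds since y - x = 2.
  constraint 7 holds since y + u = 11.
  constraint 8 holds since y + w = 10.
The rest check out directly.

Satisfiable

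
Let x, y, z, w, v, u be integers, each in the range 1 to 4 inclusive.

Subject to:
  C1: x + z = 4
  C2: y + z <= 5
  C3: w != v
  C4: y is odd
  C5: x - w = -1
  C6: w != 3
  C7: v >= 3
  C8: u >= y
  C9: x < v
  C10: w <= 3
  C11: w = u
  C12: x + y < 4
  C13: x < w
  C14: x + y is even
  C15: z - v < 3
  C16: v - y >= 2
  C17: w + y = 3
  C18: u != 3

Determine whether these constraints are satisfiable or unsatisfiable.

Satisfiable

Try x = 1, y = 1, z = 3, w = 2, v = 3, u = 2.
Check constraint 1: x + z = 4; constraint 2: y + z = 4. The remaining constraints are straightforward to verify.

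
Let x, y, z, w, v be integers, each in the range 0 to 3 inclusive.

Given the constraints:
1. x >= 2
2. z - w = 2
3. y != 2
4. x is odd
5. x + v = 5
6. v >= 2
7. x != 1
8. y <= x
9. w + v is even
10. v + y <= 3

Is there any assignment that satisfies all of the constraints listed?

Satisfiable

Take x = 3, y = 1, z = 2, w = 0, v = 2. Then constraint 2: z - w = 2; constraint 5: x + v = 5, and every other listed constraint is also met.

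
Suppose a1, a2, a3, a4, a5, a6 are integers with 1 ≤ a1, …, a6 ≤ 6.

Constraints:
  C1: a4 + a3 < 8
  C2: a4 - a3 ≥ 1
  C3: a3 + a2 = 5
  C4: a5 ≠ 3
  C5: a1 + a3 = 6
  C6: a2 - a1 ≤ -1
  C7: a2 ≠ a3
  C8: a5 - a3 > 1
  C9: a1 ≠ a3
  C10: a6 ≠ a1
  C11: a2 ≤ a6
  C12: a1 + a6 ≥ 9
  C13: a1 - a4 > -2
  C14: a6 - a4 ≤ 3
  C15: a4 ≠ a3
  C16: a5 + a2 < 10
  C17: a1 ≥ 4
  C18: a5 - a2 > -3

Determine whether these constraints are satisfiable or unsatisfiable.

Take a1 = 5, a2 = 4, a3 = 1, a4 = 5, a5 = 4, a6 = 6. Then constraint 1: a4 + a3 = 6; constraint 2: a4 - a3 = 4; constraint 3: a3 + a2 = 5, and every other listed constraint is also met.

Satisfiable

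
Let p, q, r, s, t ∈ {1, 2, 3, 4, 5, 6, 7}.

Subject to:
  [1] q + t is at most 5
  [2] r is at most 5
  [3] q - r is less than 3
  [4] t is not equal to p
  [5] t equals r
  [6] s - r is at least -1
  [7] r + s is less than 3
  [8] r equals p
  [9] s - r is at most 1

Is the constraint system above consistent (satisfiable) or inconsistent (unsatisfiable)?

Unsatisfiable

From constraints 5 and 8, t = r = p, so t = p. But constraint 4 says t ≠ p. Contradiction.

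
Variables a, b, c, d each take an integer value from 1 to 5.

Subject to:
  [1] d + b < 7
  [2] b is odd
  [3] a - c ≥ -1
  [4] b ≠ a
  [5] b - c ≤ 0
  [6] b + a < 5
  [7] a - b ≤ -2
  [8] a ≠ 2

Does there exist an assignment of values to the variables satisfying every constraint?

Constraints 3, 5, and 7 give b − a ≥ 2, a − c ≥ -1, c − b ≥ 0.
Adding all 3 inequalities: the left sides telescope to 0, and the right sides sum to 2 + (-1) + 0 = 1. So 0 ≥ 1, which is false.

Unsatisfiable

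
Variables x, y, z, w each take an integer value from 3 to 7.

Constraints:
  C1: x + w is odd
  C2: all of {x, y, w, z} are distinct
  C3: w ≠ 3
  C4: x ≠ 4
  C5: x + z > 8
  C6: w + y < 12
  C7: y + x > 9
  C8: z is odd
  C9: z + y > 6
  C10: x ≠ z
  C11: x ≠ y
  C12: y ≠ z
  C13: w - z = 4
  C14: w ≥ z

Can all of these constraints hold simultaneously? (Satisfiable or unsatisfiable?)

Satisfiable

The assignment x = 6, y = 4, z = 3, w = 7 works:
  constraint 5 holds since x + z = 9.
  constraint 6 holds since w + y = 11.
  constraint 7 holds since y + x = 10.
The rest check out directly.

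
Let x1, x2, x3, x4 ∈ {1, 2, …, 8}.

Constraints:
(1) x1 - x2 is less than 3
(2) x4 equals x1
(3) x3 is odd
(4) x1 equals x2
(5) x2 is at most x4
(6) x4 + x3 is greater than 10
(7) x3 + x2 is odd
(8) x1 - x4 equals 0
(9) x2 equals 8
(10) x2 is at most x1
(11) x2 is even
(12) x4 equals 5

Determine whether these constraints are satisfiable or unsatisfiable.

Unsatisfiable

Constraint 12 fixes x4 = 5 and constraint 9 fixes x2 = 8. Constraints 2 and 4 give x4 = x1 = x2, so x4 = x2. But 5 ≠ 8 — contradiction.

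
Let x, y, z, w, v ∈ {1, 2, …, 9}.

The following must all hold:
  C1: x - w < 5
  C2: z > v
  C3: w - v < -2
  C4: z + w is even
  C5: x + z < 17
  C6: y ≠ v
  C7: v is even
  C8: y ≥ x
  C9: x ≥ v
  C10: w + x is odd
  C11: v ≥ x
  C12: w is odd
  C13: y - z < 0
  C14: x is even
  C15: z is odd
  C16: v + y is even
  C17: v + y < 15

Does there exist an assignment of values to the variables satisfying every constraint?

One satisfying assignment is x = 6, y = 8, z = 9, w = 3, v = 6.
For the less obvious constraints — constraint 1: x - w = 3; constraint 3: w - v = -3 — and the others hold by inspection.

Satisfiable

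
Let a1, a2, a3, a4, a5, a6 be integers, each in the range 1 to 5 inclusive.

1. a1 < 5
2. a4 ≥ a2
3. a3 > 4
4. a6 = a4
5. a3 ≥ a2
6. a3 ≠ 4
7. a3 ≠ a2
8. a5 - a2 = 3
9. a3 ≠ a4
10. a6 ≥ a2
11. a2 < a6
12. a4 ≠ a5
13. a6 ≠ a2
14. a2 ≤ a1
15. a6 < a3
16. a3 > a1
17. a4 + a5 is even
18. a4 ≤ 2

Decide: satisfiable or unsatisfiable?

Try a1 = 4, a2 = 1, a3 = 5, a4 = 2, a5 = 4, a6 = 2.
Check constraint 2: a4 = 2, a2 = 1; constraint 8: a5 - a2 = 3; constraint 17: a4 + a5 = 6 is even. The remaining constraints are straightforward to verify.

Satisfiable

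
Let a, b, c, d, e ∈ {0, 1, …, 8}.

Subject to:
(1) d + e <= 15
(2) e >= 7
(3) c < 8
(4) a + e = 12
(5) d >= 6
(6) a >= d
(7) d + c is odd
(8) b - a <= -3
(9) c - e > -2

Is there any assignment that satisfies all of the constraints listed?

Unsatisfiable

From constraints 5 and 6: a ≥ d ≥ 6. From constraint 2: e ≥ 7. Hence a + e ≥ 13. But constraint 4 requires a + e = 12, and 12 < 13. Contradiction.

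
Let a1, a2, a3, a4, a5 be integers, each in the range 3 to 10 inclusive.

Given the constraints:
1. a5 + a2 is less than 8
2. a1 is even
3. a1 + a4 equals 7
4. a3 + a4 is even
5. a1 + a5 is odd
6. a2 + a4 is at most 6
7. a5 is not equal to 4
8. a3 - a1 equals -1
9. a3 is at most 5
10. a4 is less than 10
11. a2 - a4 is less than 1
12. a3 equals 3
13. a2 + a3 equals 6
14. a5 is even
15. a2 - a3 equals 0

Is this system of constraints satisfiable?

Constraint 2 makes a1 even and constraint 14 makes a5 even, so a1 + a5 must be even. Constraint 5 says a1 + a5 is odd — contradiction.

Unsatisfiable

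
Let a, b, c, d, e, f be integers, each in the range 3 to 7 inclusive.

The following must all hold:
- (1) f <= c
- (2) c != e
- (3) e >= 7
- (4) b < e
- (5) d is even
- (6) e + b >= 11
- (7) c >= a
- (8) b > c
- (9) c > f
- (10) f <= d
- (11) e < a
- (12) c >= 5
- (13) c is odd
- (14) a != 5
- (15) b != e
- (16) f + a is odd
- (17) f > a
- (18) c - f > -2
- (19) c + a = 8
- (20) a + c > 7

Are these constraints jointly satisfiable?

Unsatisfiable

Constraints 4, 8, 9, 11, and 17 give b < e, e < a, a < f, f < c, c < b. Chaining: b < e < a < f < c < b, which forces b < b — impossible.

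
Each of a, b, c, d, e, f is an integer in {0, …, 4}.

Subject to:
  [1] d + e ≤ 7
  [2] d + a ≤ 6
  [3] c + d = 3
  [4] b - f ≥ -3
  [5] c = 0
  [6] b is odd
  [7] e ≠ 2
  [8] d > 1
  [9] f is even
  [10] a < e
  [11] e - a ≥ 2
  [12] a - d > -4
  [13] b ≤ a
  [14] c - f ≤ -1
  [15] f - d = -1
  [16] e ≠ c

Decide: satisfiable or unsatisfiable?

Setting (a, b, c, d, e, f) = (1, 1, 0, 3, 3, 2) satisfies everything: constraint 1: d + e = 6; constraint 2: d + a = 4, and the others follow.

Satisfiable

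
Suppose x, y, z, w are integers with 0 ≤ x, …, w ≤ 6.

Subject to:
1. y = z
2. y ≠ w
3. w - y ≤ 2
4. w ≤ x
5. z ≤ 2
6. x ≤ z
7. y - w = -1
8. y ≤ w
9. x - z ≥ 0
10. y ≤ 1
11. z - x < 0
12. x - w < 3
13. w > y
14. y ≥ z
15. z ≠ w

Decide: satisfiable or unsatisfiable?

Constraints 4, 6, 13, and 14 give x ≤ z, z ≤ y, y < w, w ≤ x. Chaining: x ≤ z ≤ y < w ≤ x, which forces x < x — impossible.

Unsatisfiable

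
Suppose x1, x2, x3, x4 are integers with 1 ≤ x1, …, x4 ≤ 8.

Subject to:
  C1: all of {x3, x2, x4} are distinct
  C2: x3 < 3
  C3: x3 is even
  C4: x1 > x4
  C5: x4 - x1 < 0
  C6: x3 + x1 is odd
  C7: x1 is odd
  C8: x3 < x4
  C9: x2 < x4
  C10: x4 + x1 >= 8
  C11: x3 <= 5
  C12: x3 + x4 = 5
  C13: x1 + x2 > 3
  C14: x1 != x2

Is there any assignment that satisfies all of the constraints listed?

Satisfiable

Take x1 = 5, x2 = 1, x3 = 2, x4 = 3. Then constraint 5: x4 - x1 = -2; constraint 10: x4 + x1 = 8; constraint 12: x3 + x4 = 5, and every other listed constraint is also met.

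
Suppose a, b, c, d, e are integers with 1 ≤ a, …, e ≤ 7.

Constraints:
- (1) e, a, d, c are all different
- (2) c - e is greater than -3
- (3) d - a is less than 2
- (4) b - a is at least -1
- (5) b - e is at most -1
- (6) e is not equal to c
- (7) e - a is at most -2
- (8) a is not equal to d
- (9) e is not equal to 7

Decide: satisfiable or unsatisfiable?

Unsatisfiable

Constraints 4, 5, and 7 give e − b ≥ 1, b − a ≥ -1, a − e ≥ 2.
Adding all 3 inequalities: the left sides telescope to 0, and the right sides sum to 1 + (-1) + 2 = 2. So 0 ≥ 2, which is false.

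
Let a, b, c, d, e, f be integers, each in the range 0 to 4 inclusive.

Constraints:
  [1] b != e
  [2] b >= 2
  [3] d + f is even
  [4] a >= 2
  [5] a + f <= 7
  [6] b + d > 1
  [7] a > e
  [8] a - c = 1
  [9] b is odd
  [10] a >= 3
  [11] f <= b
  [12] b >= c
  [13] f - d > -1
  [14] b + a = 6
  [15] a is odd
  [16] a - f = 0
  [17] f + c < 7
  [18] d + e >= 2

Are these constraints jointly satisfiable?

One satisfying assignment is a = 3, b = 3, c = 2, d = 1, e = 1, f = 3.
For the less obvious constraints — constraint 5: a + f = 6; constraint 6: b + d = 4 — and the others hold by inspection.

Satisfiable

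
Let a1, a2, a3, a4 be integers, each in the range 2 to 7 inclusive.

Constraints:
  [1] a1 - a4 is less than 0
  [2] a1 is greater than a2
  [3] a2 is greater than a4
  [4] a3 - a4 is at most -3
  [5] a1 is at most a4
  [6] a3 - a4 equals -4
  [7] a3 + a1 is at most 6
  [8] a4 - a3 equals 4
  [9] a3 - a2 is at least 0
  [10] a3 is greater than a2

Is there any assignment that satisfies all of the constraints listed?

Unsatisfiable

Constraints 1, 2, and 3 give a2 < a1, a1 < a4, a4 < a2. Chaining: a2 < a1 < a4 < a2, which forces a2 < a2 — impossible.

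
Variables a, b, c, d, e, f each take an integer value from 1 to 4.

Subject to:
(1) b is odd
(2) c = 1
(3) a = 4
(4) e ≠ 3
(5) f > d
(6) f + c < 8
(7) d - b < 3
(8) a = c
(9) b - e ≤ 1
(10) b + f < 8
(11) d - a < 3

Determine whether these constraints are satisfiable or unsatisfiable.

Constraint 3 fixes a = 4 and constraint 2 fixes c = 1, but constraint 8 requires a = c. Since 4 ≠ 1, contradiction.

Unsatisfiable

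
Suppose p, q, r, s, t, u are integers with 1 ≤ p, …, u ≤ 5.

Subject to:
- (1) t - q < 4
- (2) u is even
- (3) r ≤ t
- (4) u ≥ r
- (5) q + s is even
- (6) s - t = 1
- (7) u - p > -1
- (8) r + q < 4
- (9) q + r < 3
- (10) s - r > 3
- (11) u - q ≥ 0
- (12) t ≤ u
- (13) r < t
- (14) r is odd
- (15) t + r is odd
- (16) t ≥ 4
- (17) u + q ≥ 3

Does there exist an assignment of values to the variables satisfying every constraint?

The assignment p = 2, q = 1, r = 1, s = 5, t = 4, u = 4 works:
  constraint 1 holds since t - q = 3.
  constraint 6 holds since s - t = 1.
  constraint 7 holds since u - p = 2.
The rest check out directly.

Satisfiable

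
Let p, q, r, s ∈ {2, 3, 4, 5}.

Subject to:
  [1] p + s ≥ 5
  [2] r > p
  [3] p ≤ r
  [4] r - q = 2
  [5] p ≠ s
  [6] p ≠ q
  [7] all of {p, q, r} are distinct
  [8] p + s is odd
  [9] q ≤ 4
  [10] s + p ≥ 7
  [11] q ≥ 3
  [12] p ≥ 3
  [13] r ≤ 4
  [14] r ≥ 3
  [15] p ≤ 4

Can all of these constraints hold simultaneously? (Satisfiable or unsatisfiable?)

Unsatisfiable

Constraints 9, 11, 12, 13, 14, and 15 confine each of p, q, r to the 2 values {3, 4}.
Constraint 7 requires all 3 of them to be distinct, but only 2 values are available — impossible by the pigeonhole principle.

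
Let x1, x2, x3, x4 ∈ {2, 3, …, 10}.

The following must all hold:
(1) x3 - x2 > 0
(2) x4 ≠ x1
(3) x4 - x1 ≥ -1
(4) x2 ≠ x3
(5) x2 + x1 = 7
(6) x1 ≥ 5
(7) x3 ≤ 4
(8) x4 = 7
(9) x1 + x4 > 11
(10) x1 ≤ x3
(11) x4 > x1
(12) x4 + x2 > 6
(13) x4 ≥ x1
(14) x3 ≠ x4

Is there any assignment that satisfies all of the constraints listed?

Unsatisfiable

From constraint 6: x1 ≥ 5. From constraints 7 and 10: x1 ≤ x3 and x3 ≤ 4, so x1 ≤ 4. But 4 < 5, so no value of x1 works.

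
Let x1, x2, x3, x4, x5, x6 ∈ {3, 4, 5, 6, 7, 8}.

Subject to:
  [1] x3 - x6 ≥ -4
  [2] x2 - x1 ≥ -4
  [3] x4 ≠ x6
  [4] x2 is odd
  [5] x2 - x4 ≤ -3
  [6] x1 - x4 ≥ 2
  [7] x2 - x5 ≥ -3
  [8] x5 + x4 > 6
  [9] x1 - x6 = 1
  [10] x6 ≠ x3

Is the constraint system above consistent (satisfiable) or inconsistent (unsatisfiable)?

Unsatisfiable

Constraints 2, 5, and 6 give x2 − x1 ≥ -4, x1 − x4 ≥ 2, x4 − x2 ≥ 3.
Adding all 3 inequalities: the left sides telescope to 0, and the right sides sum to (-4) + 2 + 3 = 1. So 0 ≥ 1, which is false.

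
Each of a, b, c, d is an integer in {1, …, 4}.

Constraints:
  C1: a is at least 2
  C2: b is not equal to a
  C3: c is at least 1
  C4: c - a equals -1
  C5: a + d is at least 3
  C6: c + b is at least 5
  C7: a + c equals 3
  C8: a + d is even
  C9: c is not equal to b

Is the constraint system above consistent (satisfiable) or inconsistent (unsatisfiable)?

Try a = 2, b = 4, c = 1, d = 2.
Check constraint 4: c - a = -1; constraint 5: a + d = 4; constraint 6: c + b = 5. The remaining constraints are straightforward to verify.

Satisfiable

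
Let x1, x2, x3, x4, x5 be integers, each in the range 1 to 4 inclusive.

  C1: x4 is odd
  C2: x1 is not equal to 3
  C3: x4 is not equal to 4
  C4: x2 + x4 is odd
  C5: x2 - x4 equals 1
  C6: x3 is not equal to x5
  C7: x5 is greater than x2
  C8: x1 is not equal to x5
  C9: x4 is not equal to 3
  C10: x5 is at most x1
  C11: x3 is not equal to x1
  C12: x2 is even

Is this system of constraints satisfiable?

One satisfying assignment is x1 = 4, x2 = 2, x3 = 2, x4 = 1, x5 = 3.
For the less obvious constraints — constraint 1: x4 = 1 is odd; constraint 5: x2 - x4 = 1 — and the others hold by inspection.

Satisfiable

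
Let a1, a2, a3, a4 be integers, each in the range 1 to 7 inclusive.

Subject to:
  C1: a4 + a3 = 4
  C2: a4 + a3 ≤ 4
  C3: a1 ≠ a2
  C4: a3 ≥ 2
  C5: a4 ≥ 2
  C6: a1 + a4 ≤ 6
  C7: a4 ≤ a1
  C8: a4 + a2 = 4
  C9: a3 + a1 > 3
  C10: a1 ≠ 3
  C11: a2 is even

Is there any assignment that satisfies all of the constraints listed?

One satisfying assignment is a1 = 4, a2 = 2, a3 = 2, a4 = 2.
For the less obvious constraints — constraint 1: a4 + a3 = 4; constraint 2: a4 + a3 = 4 — and the others hold by inspection.

Satisfiable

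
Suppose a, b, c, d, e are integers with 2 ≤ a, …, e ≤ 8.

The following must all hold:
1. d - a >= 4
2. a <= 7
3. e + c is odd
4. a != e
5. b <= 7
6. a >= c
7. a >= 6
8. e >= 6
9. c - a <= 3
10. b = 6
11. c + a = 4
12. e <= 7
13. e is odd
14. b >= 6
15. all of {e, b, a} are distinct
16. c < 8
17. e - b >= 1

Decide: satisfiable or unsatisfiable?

Unsatisfiable

Constraints 2, 5, 7, 8, 12, and 14 confine each of e, b, a to the 2 values {6, 7}.
Constraint 15 requires all 3 of them to be distinct, but only 2 values are available — impossible by the pigeonhole principle.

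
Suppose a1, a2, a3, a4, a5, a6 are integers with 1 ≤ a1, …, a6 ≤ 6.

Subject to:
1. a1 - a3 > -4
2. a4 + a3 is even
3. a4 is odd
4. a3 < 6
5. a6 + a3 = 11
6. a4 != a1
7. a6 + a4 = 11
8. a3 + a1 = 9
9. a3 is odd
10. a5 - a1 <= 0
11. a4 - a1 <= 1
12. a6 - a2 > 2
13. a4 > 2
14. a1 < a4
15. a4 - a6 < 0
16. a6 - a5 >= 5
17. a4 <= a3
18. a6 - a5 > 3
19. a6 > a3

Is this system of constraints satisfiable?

Satisfiable

One satisfying assignment is a1 = 4, a2 = 3, a3 = 5, a4 = 5, a5 = 1, a6 = 6.
For the less obvious constraints — constraint 1: a1 - a3 = -1; constraint 5: a6 + a3 = 11 — and the others hold by inspection.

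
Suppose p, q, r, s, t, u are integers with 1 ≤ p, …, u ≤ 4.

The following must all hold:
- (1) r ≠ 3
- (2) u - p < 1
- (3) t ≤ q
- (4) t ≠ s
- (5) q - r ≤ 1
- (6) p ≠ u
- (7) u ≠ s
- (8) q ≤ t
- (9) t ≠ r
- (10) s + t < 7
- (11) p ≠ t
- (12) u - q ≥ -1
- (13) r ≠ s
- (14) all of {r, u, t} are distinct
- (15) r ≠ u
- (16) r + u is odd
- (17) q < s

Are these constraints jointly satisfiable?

The assignment p = 4, q = 1, r = 2, s = 4, t = 1, u = 3 works:
  constraint 2 holds since u - p = -1.
  constraint 5 holds since q - r = -1.
The rest check out directly.

Satisfiable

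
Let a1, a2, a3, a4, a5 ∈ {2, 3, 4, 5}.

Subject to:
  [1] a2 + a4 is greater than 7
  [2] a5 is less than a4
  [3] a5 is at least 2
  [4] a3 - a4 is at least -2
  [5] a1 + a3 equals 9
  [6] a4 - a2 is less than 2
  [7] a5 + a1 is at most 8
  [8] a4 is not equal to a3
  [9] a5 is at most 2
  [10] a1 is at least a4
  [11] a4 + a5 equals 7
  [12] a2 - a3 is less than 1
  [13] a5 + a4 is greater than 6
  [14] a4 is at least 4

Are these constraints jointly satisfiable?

Satisfiable

One satisfying assignment is a1 = 5, a2 = 4, a3 = 4, a4 = 5, a5 = 2.
For the less obvious constraints — constraint 1: a2 + a4 = 9; constraint 4: a3 - a4 = -1; constraint 5: a1 + a3 = 9 — and the others hold by inspection.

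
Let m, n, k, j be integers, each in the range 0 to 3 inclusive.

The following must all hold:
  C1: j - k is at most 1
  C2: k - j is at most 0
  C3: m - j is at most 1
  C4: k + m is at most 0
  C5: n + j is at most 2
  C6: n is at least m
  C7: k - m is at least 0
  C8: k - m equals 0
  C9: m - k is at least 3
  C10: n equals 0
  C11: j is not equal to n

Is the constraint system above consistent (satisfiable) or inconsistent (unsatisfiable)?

Unsatisfiable

Constraints 1, 3, and 9 give k − j ≥ -1, j − m ≥ -1, m − k ≥ 3.
Adding all 3 inequalities: the left sides telescope to 0, and the right sides sum to (-1) + (-1) + 3 = 1. So 0 ≥ 1, which is false.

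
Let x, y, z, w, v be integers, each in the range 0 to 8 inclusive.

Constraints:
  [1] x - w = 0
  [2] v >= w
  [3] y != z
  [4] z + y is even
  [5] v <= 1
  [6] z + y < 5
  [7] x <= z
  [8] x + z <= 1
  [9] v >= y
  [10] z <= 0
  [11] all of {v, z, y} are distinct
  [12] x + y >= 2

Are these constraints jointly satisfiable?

Unsatisfiable

From constraints 7 and 10: x ≤ z ≤ 0. From constraints 5 and 9: y ≤ v ≤ 1. Hence x + y ≤ 1. But constraint 12 requires x + y ≥ 2, and 2 > 1. Contradiction.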